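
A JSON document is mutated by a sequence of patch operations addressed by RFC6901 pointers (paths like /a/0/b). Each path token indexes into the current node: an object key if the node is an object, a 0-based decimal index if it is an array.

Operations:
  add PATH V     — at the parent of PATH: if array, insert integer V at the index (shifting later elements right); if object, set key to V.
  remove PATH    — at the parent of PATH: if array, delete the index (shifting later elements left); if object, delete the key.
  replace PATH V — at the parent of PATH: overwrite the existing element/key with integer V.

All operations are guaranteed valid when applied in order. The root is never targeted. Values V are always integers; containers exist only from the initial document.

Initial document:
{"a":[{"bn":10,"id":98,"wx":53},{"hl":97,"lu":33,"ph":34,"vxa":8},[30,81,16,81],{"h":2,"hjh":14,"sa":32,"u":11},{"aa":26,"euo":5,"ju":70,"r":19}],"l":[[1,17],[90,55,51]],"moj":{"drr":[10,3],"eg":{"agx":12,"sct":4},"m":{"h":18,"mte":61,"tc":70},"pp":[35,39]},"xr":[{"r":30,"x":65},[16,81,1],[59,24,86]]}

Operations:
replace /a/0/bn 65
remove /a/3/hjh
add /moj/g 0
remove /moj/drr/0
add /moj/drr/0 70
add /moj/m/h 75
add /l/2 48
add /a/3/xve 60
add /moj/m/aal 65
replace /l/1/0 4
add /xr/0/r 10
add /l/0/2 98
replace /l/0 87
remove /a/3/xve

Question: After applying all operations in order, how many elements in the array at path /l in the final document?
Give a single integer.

After op 1 (replace /a/0/bn 65): {"a":[{"bn":65,"id":98,"wx":53},{"hl":97,"lu":33,"ph":34,"vxa":8},[30,81,16,81],{"h":2,"hjh":14,"sa":32,"u":11},{"aa":26,"euo":5,"ju":70,"r":19}],"l":[[1,17],[90,55,51]],"moj":{"drr":[10,3],"eg":{"agx":12,"sct":4},"m":{"h":18,"mte":61,"tc":70},"pp":[35,39]},"xr":[{"r":30,"x":65},[16,81,1],[59,24,86]]}
After op 2 (remove /a/3/hjh): {"a":[{"bn":65,"id":98,"wx":53},{"hl":97,"lu":33,"ph":34,"vxa":8},[30,81,16,81],{"h":2,"sa":32,"u":11},{"aa":26,"euo":5,"ju":70,"r":19}],"l":[[1,17],[90,55,51]],"moj":{"drr":[10,3],"eg":{"agx":12,"sct":4},"m":{"h":18,"mte":61,"tc":70},"pp":[35,39]},"xr":[{"r":30,"x":65},[16,81,1],[59,24,86]]}
After op 3 (add /moj/g 0): {"a":[{"bn":65,"id":98,"wx":53},{"hl":97,"lu":33,"ph":34,"vxa":8},[30,81,16,81],{"h":2,"sa":32,"u":11},{"aa":26,"euo":5,"ju":70,"r":19}],"l":[[1,17],[90,55,51]],"moj":{"drr":[10,3],"eg":{"agx":12,"sct":4},"g":0,"m":{"h":18,"mte":61,"tc":70},"pp":[35,39]},"xr":[{"r":30,"x":65},[16,81,1],[59,24,86]]}
After op 4 (remove /moj/drr/0): {"a":[{"bn":65,"id":98,"wx":53},{"hl":97,"lu":33,"ph":34,"vxa":8},[30,81,16,81],{"h":2,"sa":32,"u":11},{"aa":26,"euo":5,"ju":70,"r":19}],"l":[[1,17],[90,55,51]],"moj":{"drr":[3],"eg":{"agx":12,"sct":4},"g":0,"m":{"h":18,"mte":61,"tc":70},"pp":[35,39]},"xr":[{"r":30,"x":65},[16,81,1],[59,24,86]]}
After op 5 (add /moj/drr/0 70): {"a":[{"bn":65,"id":98,"wx":53},{"hl":97,"lu":33,"ph":34,"vxa":8},[30,81,16,81],{"h":2,"sa":32,"u":11},{"aa":26,"euo":5,"ju":70,"r":19}],"l":[[1,17],[90,55,51]],"moj":{"drr":[70,3],"eg":{"agx":12,"sct":4},"g":0,"m":{"h":18,"mte":61,"tc":70},"pp":[35,39]},"xr":[{"r":30,"x":65},[16,81,1],[59,24,86]]}
After op 6 (add /moj/m/h 75): {"a":[{"bn":65,"id":98,"wx":53},{"hl":97,"lu":33,"ph":34,"vxa":8},[30,81,16,81],{"h":2,"sa":32,"u":11},{"aa":26,"euo":5,"ju":70,"r":19}],"l":[[1,17],[90,55,51]],"moj":{"drr":[70,3],"eg":{"agx":12,"sct":4},"g":0,"m":{"h":75,"mte":61,"tc":70},"pp":[35,39]},"xr":[{"r":30,"x":65},[16,81,1],[59,24,86]]}
After op 7 (add /l/2 48): {"a":[{"bn":65,"id":98,"wx":53},{"hl":97,"lu":33,"ph":34,"vxa":8},[30,81,16,81],{"h":2,"sa":32,"u":11},{"aa":26,"euo":5,"ju":70,"r":19}],"l":[[1,17],[90,55,51],48],"moj":{"drr":[70,3],"eg":{"agx":12,"sct":4},"g":0,"m":{"h":75,"mte":61,"tc":70},"pp":[35,39]},"xr":[{"r":30,"x":65},[16,81,1],[59,24,86]]}
After op 8 (add /a/3/xve 60): {"a":[{"bn":65,"id":98,"wx":53},{"hl":97,"lu":33,"ph":34,"vxa":8},[30,81,16,81],{"h":2,"sa":32,"u":11,"xve":60},{"aa":26,"euo":5,"ju":70,"r":19}],"l":[[1,17],[90,55,51],48],"moj":{"drr":[70,3],"eg":{"agx":12,"sct":4},"g":0,"m":{"h":75,"mte":61,"tc":70},"pp":[35,39]},"xr":[{"r":30,"x":65},[16,81,1],[59,24,86]]}
After op 9 (add /moj/m/aal 65): {"a":[{"bn":65,"id":98,"wx":53},{"hl":97,"lu":33,"ph":34,"vxa":8},[30,81,16,81],{"h":2,"sa":32,"u":11,"xve":60},{"aa":26,"euo":5,"ju":70,"r":19}],"l":[[1,17],[90,55,51],48],"moj":{"drr":[70,3],"eg":{"agx":12,"sct":4},"g":0,"m":{"aal":65,"h":75,"mte":61,"tc":70},"pp":[35,39]},"xr":[{"r":30,"x":65},[16,81,1],[59,24,86]]}
After op 10 (replace /l/1/0 4): {"a":[{"bn":65,"id":98,"wx":53},{"hl":97,"lu":33,"ph":34,"vxa":8},[30,81,16,81],{"h":2,"sa":32,"u":11,"xve":60},{"aa":26,"euo":5,"ju":70,"r":19}],"l":[[1,17],[4,55,51],48],"moj":{"drr":[70,3],"eg":{"agx":12,"sct":4},"g":0,"m":{"aal":65,"h":75,"mte":61,"tc":70},"pp":[35,39]},"xr":[{"r":30,"x":65},[16,81,1],[59,24,86]]}
After op 11 (add /xr/0/r 10): {"a":[{"bn":65,"id":98,"wx":53},{"hl":97,"lu":33,"ph":34,"vxa":8},[30,81,16,81],{"h":2,"sa":32,"u":11,"xve":60},{"aa":26,"euo":5,"ju":70,"r":19}],"l":[[1,17],[4,55,51],48],"moj":{"drr":[70,3],"eg":{"agx":12,"sct":4},"g":0,"m":{"aal":65,"h":75,"mte":61,"tc":70},"pp":[35,39]},"xr":[{"r":10,"x":65},[16,81,1],[59,24,86]]}
After op 12 (add /l/0/2 98): {"a":[{"bn":65,"id":98,"wx":53},{"hl":97,"lu":33,"ph":34,"vxa":8},[30,81,16,81],{"h":2,"sa":32,"u":11,"xve":60},{"aa":26,"euo":5,"ju":70,"r":19}],"l":[[1,17,98],[4,55,51],48],"moj":{"drr":[70,3],"eg":{"agx":12,"sct":4},"g":0,"m":{"aal":65,"h":75,"mte":61,"tc":70},"pp":[35,39]},"xr":[{"r":10,"x":65},[16,81,1],[59,24,86]]}
After op 13 (replace /l/0 87): {"a":[{"bn":65,"id":98,"wx":53},{"hl":97,"lu":33,"ph":34,"vxa":8},[30,81,16,81],{"h":2,"sa":32,"u":11,"xve":60},{"aa":26,"euo":5,"ju":70,"r":19}],"l":[87,[4,55,51],48],"moj":{"drr":[70,3],"eg":{"agx":12,"sct":4},"g":0,"m":{"aal":65,"h":75,"mte":61,"tc":70},"pp":[35,39]},"xr":[{"r":10,"x":65},[16,81,1],[59,24,86]]}
After op 14 (remove /a/3/xve): {"a":[{"bn":65,"id":98,"wx":53},{"hl":97,"lu":33,"ph":34,"vxa":8},[30,81,16,81],{"h":2,"sa":32,"u":11},{"aa":26,"euo":5,"ju":70,"r":19}],"l":[87,[4,55,51],48],"moj":{"drr":[70,3],"eg":{"agx":12,"sct":4},"g":0,"m":{"aal":65,"h":75,"mte":61,"tc":70},"pp":[35,39]},"xr":[{"r":10,"x":65},[16,81,1],[59,24,86]]}
Size at path /l: 3

Answer: 3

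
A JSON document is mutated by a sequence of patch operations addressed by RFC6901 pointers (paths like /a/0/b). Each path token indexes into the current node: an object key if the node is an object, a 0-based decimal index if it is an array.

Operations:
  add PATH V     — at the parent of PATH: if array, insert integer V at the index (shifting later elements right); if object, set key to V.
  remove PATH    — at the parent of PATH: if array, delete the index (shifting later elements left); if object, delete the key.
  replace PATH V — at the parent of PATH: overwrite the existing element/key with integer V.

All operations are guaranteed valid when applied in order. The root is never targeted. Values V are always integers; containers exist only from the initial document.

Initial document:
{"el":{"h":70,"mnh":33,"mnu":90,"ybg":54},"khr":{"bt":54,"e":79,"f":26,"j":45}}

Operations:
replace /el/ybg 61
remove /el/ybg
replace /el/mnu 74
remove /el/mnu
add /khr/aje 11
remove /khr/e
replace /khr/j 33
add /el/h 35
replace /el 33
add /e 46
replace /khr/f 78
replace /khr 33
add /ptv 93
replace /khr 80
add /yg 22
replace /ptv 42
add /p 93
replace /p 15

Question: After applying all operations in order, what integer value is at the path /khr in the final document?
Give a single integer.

After op 1 (replace /el/ybg 61): {"el":{"h":70,"mnh":33,"mnu":90,"ybg":61},"khr":{"bt":54,"e":79,"f":26,"j":45}}
After op 2 (remove /el/ybg): {"el":{"h":70,"mnh":33,"mnu":90},"khr":{"bt":54,"e":79,"f":26,"j":45}}
After op 3 (replace /el/mnu 74): {"el":{"h":70,"mnh":33,"mnu":74},"khr":{"bt":54,"e":79,"f":26,"j":45}}
After op 4 (remove /el/mnu): {"el":{"h":70,"mnh":33},"khr":{"bt":54,"e":79,"f":26,"j":45}}
After op 5 (add /khr/aje 11): {"el":{"h":70,"mnh":33},"khr":{"aje":11,"bt":54,"e":79,"f":26,"j":45}}
After op 6 (remove /khr/e): {"el":{"h":70,"mnh":33},"khr":{"aje":11,"bt":54,"f":26,"j":45}}
After op 7 (replace /khr/j 33): {"el":{"h":70,"mnh":33},"khr":{"aje":11,"bt":54,"f":26,"j":33}}
After op 8 (add /el/h 35): {"el":{"h":35,"mnh":33},"khr":{"aje":11,"bt":54,"f":26,"j":33}}
After op 9 (replace /el 33): {"el":33,"khr":{"aje":11,"bt":54,"f":26,"j":33}}
After op 10 (add /e 46): {"e":46,"el":33,"khr":{"aje":11,"bt":54,"f":26,"j":33}}
After op 11 (replace /khr/f 78): {"e":46,"el":33,"khr":{"aje":11,"bt":54,"f":78,"j":33}}
After op 12 (replace /khr 33): {"e":46,"el":33,"khr":33}
After op 13 (add /ptv 93): {"e":46,"el":33,"khr":33,"ptv":93}
After op 14 (replace /khr 80): {"e":46,"el":33,"khr":80,"ptv":93}
After op 15 (add /yg 22): {"e":46,"el":33,"khr":80,"ptv":93,"yg":22}
After op 16 (replace /ptv 42): {"e":46,"el":33,"khr":80,"ptv":42,"yg":22}
After op 17 (add /p 93): {"e":46,"el":33,"khr":80,"p":93,"ptv":42,"yg":22}
After op 18 (replace /p 15): {"e":46,"el":33,"khr":80,"p":15,"ptv":42,"yg":22}
Value at /khr: 80

Answer: 80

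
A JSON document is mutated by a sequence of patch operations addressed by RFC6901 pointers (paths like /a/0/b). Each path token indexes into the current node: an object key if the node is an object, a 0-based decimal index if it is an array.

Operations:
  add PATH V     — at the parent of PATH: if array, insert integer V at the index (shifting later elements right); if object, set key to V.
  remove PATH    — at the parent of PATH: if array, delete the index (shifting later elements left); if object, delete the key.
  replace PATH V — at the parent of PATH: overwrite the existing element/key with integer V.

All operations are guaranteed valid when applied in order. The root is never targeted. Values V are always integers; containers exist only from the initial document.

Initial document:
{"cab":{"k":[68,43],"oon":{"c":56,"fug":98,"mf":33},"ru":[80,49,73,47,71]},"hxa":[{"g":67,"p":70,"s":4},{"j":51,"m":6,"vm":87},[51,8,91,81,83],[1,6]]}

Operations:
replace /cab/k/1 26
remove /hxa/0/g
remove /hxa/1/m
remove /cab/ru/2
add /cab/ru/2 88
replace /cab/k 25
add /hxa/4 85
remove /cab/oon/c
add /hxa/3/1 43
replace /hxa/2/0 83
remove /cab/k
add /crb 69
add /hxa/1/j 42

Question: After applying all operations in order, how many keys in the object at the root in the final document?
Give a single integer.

After op 1 (replace /cab/k/1 26): {"cab":{"k":[68,26],"oon":{"c":56,"fug":98,"mf":33},"ru":[80,49,73,47,71]},"hxa":[{"g":67,"p":70,"s":4},{"j":51,"m":6,"vm":87},[51,8,91,81,83],[1,6]]}
After op 2 (remove /hxa/0/g): {"cab":{"k":[68,26],"oon":{"c":56,"fug":98,"mf":33},"ru":[80,49,73,47,71]},"hxa":[{"p":70,"s":4},{"j":51,"m":6,"vm":87},[51,8,91,81,83],[1,6]]}
After op 3 (remove /hxa/1/m): {"cab":{"k":[68,26],"oon":{"c":56,"fug":98,"mf":33},"ru":[80,49,73,47,71]},"hxa":[{"p":70,"s":4},{"j":51,"vm":87},[51,8,91,81,83],[1,6]]}
After op 4 (remove /cab/ru/2): {"cab":{"k":[68,26],"oon":{"c":56,"fug":98,"mf":33},"ru":[80,49,47,71]},"hxa":[{"p":70,"s":4},{"j":51,"vm":87},[51,8,91,81,83],[1,6]]}
After op 5 (add /cab/ru/2 88): {"cab":{"k":[68,26],"oon":{"c":56,"fug":98,"mf":33},"ru":[80,49,88,47,71]},"hxa":[{"p":70,"s":4},{"j":51,"vm":87},[51,8,91,81,83],[1,6]]}
After op 6 (replace /cab/k 25): {"cab":{"k":25,"oon":{"c":56,"fug":98,"mf":33},"ru":[80,49,88,47,71]},"hxa":[{"p":70,"s":4},{"j":51,"vm":87},[51,8,91,81,83],[1,6]]}
After op 7 (add /hxa/4 85): {"cab":{"k":25,"oon":{"c":56,"fug":98,"mf":33},"ru":[80,49,88,47,71]},"hxa":[{"p":70,"s":4},{"j":51,"vm":87},[51,8,91,81,83],[1,6],85]}
After op 8 (remove /cab/oon/c): {"cab":{"k":25,"oon":{"fug":98,"mf":33},"ru":[80,49,88,47,71]},"hxa":[{"p":70,"s":4},{"j":51,"vm":87},[51,8,91,81,83],[1,6],85]}
After op 9 (add /hxa/3/1 43): {"cab":{"k":25,"oon":{"fug":98,"mf":33},"ru":[80,49,88,47,71]},"hxa":[{"p":70,"s":4},{"j":51,"vm":87},[51,8,91,81,83],[1,43,6],85]}
After op 10 (replace /hxa/2/0 83): {"cab":{"k":25,"oon":{"fug":98,"mf":33},"ru":[80,49,88,47,71]},"hxa":[{"p":70,"s":4},{"j":51,"vm":87},[83,8,91,81,83],[1,43,6],85]}
After op 11 (remove /cab/k): {"cab":{"oon":{"fug":98,"mf":33},"ru":[80,49,88,47,71]},"hxa":[{"p":70,"s":4},{"j":51,"vm":87},[83,8,91,81,83],[1,43,6],85]}
After op 12 (add /crb 69): {"cab":{"oon":{"fug":98,"mf":33},"ru":[80,49,88,47,71]},"crb":69,"hxa":[{"p":70,"s":4},{"j":51,"vm":87},[83,8,91,81,83],[1,43,6],85]}
After op 13 (add /hxa/1/j 42): {"cab":{"oon":{"fug":98,"mf":33},"ru":[80,49,88,47,71]},"crb":69,"hxa":[{"p":70,"s":4},{"j":42,"vm":87},[83,8,91,81,83],[1,43,6],85]}
Size at the root: 3

Answer: 3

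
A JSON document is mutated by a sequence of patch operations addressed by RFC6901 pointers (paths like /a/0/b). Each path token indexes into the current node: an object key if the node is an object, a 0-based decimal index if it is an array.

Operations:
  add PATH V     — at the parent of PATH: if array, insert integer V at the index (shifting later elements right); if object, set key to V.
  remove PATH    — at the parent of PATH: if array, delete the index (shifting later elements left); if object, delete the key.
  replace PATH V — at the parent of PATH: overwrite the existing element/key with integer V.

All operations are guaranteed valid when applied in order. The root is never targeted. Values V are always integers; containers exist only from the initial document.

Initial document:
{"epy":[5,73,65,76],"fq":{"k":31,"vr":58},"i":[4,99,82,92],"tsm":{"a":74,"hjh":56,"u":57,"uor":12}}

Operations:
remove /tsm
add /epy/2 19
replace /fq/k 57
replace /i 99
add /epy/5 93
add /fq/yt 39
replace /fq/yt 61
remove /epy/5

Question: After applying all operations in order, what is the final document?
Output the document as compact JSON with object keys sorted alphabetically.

After op 1 (remove /tsm): {"epy":[5,73,65,76],"fq":{"k":31,"vr":58},"i":[4,99,82,92]}
After op 2 (add /epy/2 19): {"epy":[5,73,19,65,76],"fq":{"k":31,"vr":58},"i":[4,99,82,92]}
After op 3 (replace /fq/k 57): {"epy":[5,73,19,65,76],"fq":{"k":57,"vr":58},"i":[4,99,82,92]}
After op 4 (replace /i 99): {"epy":[5,73,19,65,76],"fq":{"k":57,"vr":58},"i":99}
After op 5 (add /epy/5 93): {"epy":[5,73,19,65,76,93],"fq":{"k":57,"vr":58},"i":99}
After op 6 (add /fq/yt 39): {"epy":[5,73,19,65,76,93],"fq":{"k":57,"vr":58,"yt":39},"i":99}
After op 7 (replace /fq/yt 61): {"epy":[5,73,19,65,76,93],"fq":{"k":57,"vr":58,"yt":61},"i":99}
After op 8 (remove /epy/5): {"epy":[5,73,19,65,76],"fq":{"k":57,"vr":58,"yt":61},"i":99}

Answer: {"epy":[5,73,19,65,76],"fq":{"k":57,"vr":58,"yt":61},"i":99}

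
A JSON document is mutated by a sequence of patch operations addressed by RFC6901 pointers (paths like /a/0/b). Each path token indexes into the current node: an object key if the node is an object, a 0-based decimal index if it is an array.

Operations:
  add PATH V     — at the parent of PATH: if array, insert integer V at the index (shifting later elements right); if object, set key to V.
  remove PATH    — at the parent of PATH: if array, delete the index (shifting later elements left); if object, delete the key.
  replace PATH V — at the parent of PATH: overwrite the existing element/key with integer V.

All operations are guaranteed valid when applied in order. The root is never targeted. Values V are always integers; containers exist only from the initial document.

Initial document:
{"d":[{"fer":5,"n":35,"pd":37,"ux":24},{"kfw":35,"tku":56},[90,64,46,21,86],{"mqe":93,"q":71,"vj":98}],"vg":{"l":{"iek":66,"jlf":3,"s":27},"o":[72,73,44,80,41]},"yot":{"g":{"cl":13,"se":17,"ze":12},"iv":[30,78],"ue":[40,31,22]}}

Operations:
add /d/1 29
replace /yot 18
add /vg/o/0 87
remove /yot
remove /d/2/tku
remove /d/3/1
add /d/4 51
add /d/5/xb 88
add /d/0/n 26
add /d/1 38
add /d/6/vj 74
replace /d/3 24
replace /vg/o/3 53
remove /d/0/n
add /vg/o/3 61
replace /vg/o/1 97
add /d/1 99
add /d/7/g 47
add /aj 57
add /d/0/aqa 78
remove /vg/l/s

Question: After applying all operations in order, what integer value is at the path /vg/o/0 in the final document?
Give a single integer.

Answer: 87

Derivation:
After op 1 (add /d/1 29): {"d":[{"fer":5,"n":35,"pd":37,"ux":24},29,{"kfw":35,"tku":56},[90,64,46,21,86],{"mqe":93,"q":71,"vj":98}],"vg":{"l":{"iek":66,"jlf":3,"s":27},"o":[72,73,44,80,41]},"yot":{"g":{"cl":13,"se":17,"ze":12},"iv":[30,78],"ue":[40,31,22]}}
After op 2 (replace /yot 18): {"d":[{"fer":5,"n":35,"pd":37,"ux":24},29,{"kfw":35,"tku":56},[90,64,46,21,86],{"mqe":93,"q":71,"vj":98}],"vg":{"l":{"iek":66,"jlf":3,"s":27},"o":[72,73,44,80,41]},"yot":18}
After op 3 (add /vg/o/0 87): {"d":[{"fer":5,"n":35,"pd":37,"ux":24},29,{"kfw":35,"tku":56},[90,64,46,21,86],{"mqe":93,"q":71,"vj":98}],"vg":{"l":{"iek":66,"jlf":3,"s":27},"o":[87,72,73,44,80,41]},"yot":18}
After op 4 (remove /yot): {"d":[{"fer":5,"n":35,"pd":37,"ux":24},29,{"kfw":35,"tku":56},[90,64,46,21,86],{"mqe":93,"q":71,"vj":98}],"vg":{"l":{"iek":66,"jlf":3,"s":27},"o":[87,72,73,44,80,41]}}
After op 5 (remove /d/2/tku): {"d":[{"fer":5,"n":35,"pd":37,"ux":24},29,{"kfw":35},[90,64,46,21,86],{"mqe":93,"q":71,"vj":98}],"vg":{"l":{"iek":66,"jlf":3,"s":27},"o":[87,72,73,44,80,41]}}
After op 6 (remove /d/3/1): {"d":[{"fer":5,"n":35,"pd":37,"ux":24},29,{"kfw":35},[90,46,21,86],{"mqe":93,"q":71,"vj":98}],"vg":{"l":{"iek":66,"jlf":3,"s":27},"o":[87,72,73,44,80,41]}}
After op 7 (add /d/4 51): {"d":[{"fer":5,"n":35,"pd":37,"ux":24},29,{"kfw":35},[90,46,21,86],51,{"mqe":93,"q":71,"vj":98}],"vg":{"l":{"iek":66,"jlf":3,"s":27},"o":[87,72,73,44,80,41]}}
After op 8 (add /d/5/xb 88): {"d":[{"fer":5,"n":35,"pd":37,"ux":24},29,{"kfw":35},[90,46,21,86],51,{"mqe":93,"q":71,"vj":98,"xb":88}],"vg":{"l":{"iek":66,"jlf":3,"s":27},"o":[87,72,73,44,80,41]}}
After op 9 (add /d/0/n 26): {"d":[{"fer":5,"n":26,"pd":37,"ux":24},29,{"kfw":35},[90,46,21,86],51,{"mqe":93,"q":71,"vj":98,"xb":88}],"vg":{"l":{"iek":66,"jlf":3,"s":27},"o":[87,72,73,44,80,41]}}
After op 10 (add /d/1 38): {"d":[{"fer":5,"n":26,"pd":37,"ux":24},38,29,{"kfw":35},[90,46,21,86],51,{"mqe":93,"q":71,"vj":98,"xb":88}],"vg":{"l":{"iek":66,"jlf":3,"s":27},"o":[87,72,73,44,80,41]}}
After op 11 (add /d/6/vj 74): {"d":[{"fer":5,"n":26,"pd":37,"ux":24},38,29,{"kfw":35},[90,46,21,86],51,{"mqe":93,"q":71,"vj":74,"xb":88}],"vg":{"l":{"iek":66,"jlf":3,"s":27},"o":[87,72,73,44,80,41]}}
After op 12 (replace /d/3 24): {"d":[{"fer":5,"n":26,"pd":37,"ux":24},38,29,24,[90,46,21,86],51,{"mqe":93,"q":71,"vj":74,"xb":88}],"vg":{"l":{"iek":66,"jlf":3,"s":27},"o":[87,72,73,44,80,41]}}
After op 13 (replace /vg/o/3 53): {"d":[{"fer":5,"n":26,"pd":37,"ux":24},38,29,24,[90,46,21,86],51,{"mqe":93,"q":71,"vj":74,"xb":88}],"vg":{"l":{"iek":66,"jlf":3,"s":27},"o":[87,72,73,53,80,41]}}
After op 14 (remove /d/0/n): {"d":[{"fer":5,"pd":37,"ux":24},38,29,24,[90,46,21,86],51,{"mqe":93,"q":71,"vj":74,"xb":88}],"vg":{"l":{"iek":66,"jlf":3,"s":27},"o":[87,72,73,53,80,41]}}
After op 15 (add /vg/o/3 61): {"d":[{"fer":5,"pd":37,"ux":24},38,29,24,[90,46,21,86],51,{"mqe":93,"q":71,"vj":74,"xb":88}],"vg":{"l":{"iek":66,"jlf":3,"s":27},"o":[87,72,73,61,53,80,41]}}
After op 16 (replace /vg/o/1 97): {"d":[{"fer":5,"pd":37,"ux":24},38,29,24,[90,46,21,86],51,{"mqe":93,"q":71,"vj":74,"xb":88}],"vg":{"l":{"iek":66,"jlf":3,"s":27},"o":[87,97,73,61,53,80,41]}}
After op 17 (add /d/1 99): {"d":[{"fer":5,"pd":37,"ux":24},99,38,29,24,[90,46,21,86],51,{"mqe":93,"q":71,"vj":74,"xb":88}],"vg":{"l":{"iek":66,"jlf":3,"s":27},"o":[87,97,73,61,53,80,41]}}
After op 18 (add /d/7/g 47): {"d":[{"fer":5,"pd":37,"ux":24},99,38,29,24,[90,46,21,86],51,{"g":47,"mqe":93,"q":71,"vj":74,"xb":88}],"vg":{"l":{"iek":66,"jlf":3,"s":27},"o":[87,97,73,61,53,80,41]}}
After op 19 (add /aj 57): {"aj":57,"d":[{"fer":5,"pd":37,"ux":24},99,38,29,24,[90,46,21,86],51,{"g":47,"mqe":93,"q":71,"vj":74,"xb":88}],"vg":{"l":{"iek":66,"jlf":3,"s":27},"o":[87,97,73,61,53,80,41]}}
After op 20 (add /d/0/aqa 78): {"aj":57,"d":[{"aqa":78,"fer":5,"pd":37,"ux":24},99,38,29,24,[90,46,21,86],51,{"g":47,"mqe":93,"q":71,"vj":74,"xb":88}],"vg":{"l":{"iek":66,"jlf":3,"s":27},"o":[87,97,73,61,53,80,41]}}
After op 21 (remove /vg/l/s): {"aj":57,"d":[{"aqa":78,"fer":5,"pd":37,"ux":24},99,38,29,24,[90,46,21,86],51,{"g":47,"mqe":93,"q":71,"vj":74,"xb":88}],"vg":{"l":{"iek":66,"jlf":3},"o":[87,97,73,61,53,80,41]}}
Value at /vg/o/0: 87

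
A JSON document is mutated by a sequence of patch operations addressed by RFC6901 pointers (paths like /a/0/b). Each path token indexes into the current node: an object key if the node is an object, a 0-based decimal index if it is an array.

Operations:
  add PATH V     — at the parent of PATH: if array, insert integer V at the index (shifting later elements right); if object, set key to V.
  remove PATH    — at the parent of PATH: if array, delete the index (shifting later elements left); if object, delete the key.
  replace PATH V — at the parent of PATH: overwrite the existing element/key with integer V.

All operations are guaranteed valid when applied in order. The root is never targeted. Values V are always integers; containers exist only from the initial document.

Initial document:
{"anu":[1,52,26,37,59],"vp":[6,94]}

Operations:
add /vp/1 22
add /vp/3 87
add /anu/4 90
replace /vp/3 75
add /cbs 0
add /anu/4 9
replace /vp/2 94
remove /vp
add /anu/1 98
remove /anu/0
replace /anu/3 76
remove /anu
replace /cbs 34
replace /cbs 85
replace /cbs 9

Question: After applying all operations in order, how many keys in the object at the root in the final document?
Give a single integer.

Answer: 1

Derivation:
After op 1 (add /vp/1 22): {"anu":[1,52,26,37,59],"vp":[6,22,94]}
After op 2 (add /vp/3 87): {"anu":[1,52,26,37,59],"vp":[6,22,94,87]}
After op 3 (add /anu/4 90): {"anu":[1,52,26,37,90,59],"vp":[6,22,94,87]}
After op 4 (replace /vp/3 75): {"anu":[1,52,26,37,90,59],"vp":[6,22,94,75]}
After op 5 (add /cbs 0): {"anu":[1,52,26,37,90,59],"cbs":0,"vp":[6,22,94,75]}
After op 6 (add /anu/4 9): {"anu":[1,52,26,37,9,90,59],"cbs":0,"vp":[6,22,94,75]}
After op 7 (replace /vp/2 94): {"anu":[1,52,26,37,9,90,59],"cbs":0,"vp":[6,22,94,75]}
After op 8 (remove /vp): {"anu":[1,52,26,37,9,90,59],"cbs":0}
After op 9 (add /anu/1 98): {"anu":[1,98,52,26,37,9,90,59],"cbs":0}
After op 10 (remove /anu/0): {"anu":[98,52,26,37,9,90,59],"cbs":0}
After op 11 (replace /anu/3 76): {"anu":[98,52,26,76,9,90,59],"cbs":0}
After op 12 (remove /anu): {"cbs":0}
After op 13 (replace /cbs 34): {"cbs":34}
After op 14 (replace /cbs 85): {"cbs":85}
After op 15 (replace /cbs 9): {"cbs":9}
Size at the root: 1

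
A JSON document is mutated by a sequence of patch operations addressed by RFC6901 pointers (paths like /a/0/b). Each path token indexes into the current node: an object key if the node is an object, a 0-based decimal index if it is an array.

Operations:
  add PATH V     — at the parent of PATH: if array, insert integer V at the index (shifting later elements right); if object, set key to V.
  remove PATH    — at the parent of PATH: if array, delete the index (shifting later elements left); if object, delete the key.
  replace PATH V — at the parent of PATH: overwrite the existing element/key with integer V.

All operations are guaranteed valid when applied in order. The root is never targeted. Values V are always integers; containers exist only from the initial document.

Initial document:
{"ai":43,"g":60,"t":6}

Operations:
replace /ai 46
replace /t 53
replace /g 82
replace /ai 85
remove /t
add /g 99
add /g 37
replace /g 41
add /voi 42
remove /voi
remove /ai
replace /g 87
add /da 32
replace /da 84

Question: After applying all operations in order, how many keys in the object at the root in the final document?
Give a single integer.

Answer: 2

Derivation:
After op 1 (replace /ai 46): {"ai":46,"g":60,"t":6}
After op 2 (replace /t 53): {"ai":46,"g":60,"t":53}
After op 3 (replace /g 82): {"ai":46,"g":82,"t":53}
After op 4 (replace /ai 85): {"ai":85,"g":82,"t":53}
After op 5 (remove /t): {"ai":85,"g":82}
After op 6 (add /g 99): {"ai":85,"g":99}
After op 7 (add /g 37): {"ai":85,"g":37}
After op 8 (replace /g 41): {"ai":85,"g":41}
After op 9 (add /voi 42): {"ai":85,"g":41,"voi":42}
After op 10 (remove /voi): {"ai":85,"g":41}
After op 11 (remove /ai): {"g":41}
After op 12 (replace /g 87): {"g":87}
After op 13 (add /da 32): {"da":32,"g":87}
After op 14 (replace /da 84): {"da":84,"g":87}
Size at the root: 2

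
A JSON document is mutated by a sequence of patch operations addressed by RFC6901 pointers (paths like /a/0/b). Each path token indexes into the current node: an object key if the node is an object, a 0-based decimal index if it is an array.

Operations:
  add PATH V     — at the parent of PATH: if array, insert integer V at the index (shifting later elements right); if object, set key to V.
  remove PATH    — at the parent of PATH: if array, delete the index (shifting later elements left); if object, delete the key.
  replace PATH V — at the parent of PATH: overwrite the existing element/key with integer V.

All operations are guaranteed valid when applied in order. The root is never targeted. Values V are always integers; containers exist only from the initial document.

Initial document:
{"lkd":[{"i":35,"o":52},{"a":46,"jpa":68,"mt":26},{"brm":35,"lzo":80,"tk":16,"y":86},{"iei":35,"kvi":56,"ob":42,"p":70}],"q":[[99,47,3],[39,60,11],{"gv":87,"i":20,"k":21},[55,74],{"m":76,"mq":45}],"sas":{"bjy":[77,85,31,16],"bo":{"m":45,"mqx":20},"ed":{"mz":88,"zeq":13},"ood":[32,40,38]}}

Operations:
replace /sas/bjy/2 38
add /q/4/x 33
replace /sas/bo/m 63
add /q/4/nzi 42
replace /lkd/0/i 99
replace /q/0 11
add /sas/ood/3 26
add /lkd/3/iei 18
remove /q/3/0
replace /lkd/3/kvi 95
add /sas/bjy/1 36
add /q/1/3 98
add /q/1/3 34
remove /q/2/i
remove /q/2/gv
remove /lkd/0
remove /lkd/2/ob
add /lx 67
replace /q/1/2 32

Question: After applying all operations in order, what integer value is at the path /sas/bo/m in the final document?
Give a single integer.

After op 1 (replace /sas/bjy/2 38): {"lkd":[{"i":35,"o":52},{"a":46,"jpa":68,"mt":26},{"brm":35,"lzo":80,"tk":16,"y":86},{"iei":35,"kvi":56,"ob":42,"p":70}],"q":[[99,47,3],[39,60,11],{"gv":87,"i":20,"k":21},[55,74],{"m":76,"mq":45}],"sas":{"bjy":[77,85,38,16],"bo":{"m":45,"mqx":20},"ed":{"mz":88,"zeq":13},"ood":[32,40,38]}}
After op 2 (add /q/4/x 33): {"lkd":[{"i":35,"o":52},{"a":46,"jpa":68,"mt":26},{"brm":35,"lzo":80,"tk":16,"y":86},{"iei":35,"kvi":56,"ob":42,"p":70}],"q":[[99,47,3],[39,60,11],{"gv":87,"i":20,"k":21},[55,74],{"m":76,"mq":45,"x":33}],"sas":{"bjy":[77,85,38,16],"bo":{"m":45,"mqx":20},"ed":{"mz":88,"zeq":13},"ood":[32,40,38]}}
After op 3 (replace /sas/bo/m 63): {"lkd":[{"i":35,"o":52},{"a":46,"jpa":68,"mt":26},{"brm":35,"lzo":80,"tk":16,"y":86},{"iei":35,"kvi":56,"ob":42,"p":70}],"q":[[99,47,3],[39,60,11],{"gv":87,"i":20,"k":21},[55,74],{"m":76,"mq":45,"x":33}],"sas":{"bjy":[77,85,38,16],"bo":{"m":63,"mqx":20},"ed":{"mz":88,"zeq":13},"ood":[32,40,38]}}
After op 4 (add /q/4/nzi 42): {"lkd":[{"i":35,"o":52},{"a":46,"jpa":68,"mt":26},{"brm":35,"lzo":80,"tk":16,"y":86},{"iei":35,"kvi":56,"ob":42,"p":70}],"q":[[99,47,3],[39,60,11],{"gv":87,"i":20,"k":21},[55,74],{"m":76,"mq":45,"nzi":42,"x":33}],"sas":{"bjy":[77,85,38,16],"bo":{"m":63,"mqx":20},"ed":{"mz":88,"zeq":13},"ood":[32,40,38]}}
After op 5 (replace /lkd/0/i 99): {"lkd":[{"i":99,"o":52},{"a":46,"jpa":68,"mt":26},{"brm":35,"lzo":80,"tk":16,"y":86},{"iei":35,"kvi":56,"ob":42,"p":70}],"q":[[99,47,3],[39,60,11],{"gv":87,"i":20,"k":21},[55,74],{"m":76,"mq":45,"nzi":42,"x":33}],"sas":{"bjy":[77,85,38,16],"bo":{"m":63,"mqx":20},"ed":{"mz":88,"zeq":13},"ood":[32,40,38]}}
After op 6 (replace /q/0 11): {"lkd":[{"i":99,"o":52},{"a":46,"jpa":68,"mt":26},{"brm":35,"lzo":80,"tk":16,"y":86},{"iei":35,"kvi":56,"ob":42,"p":70}],"q":[11,[39,60,11],{"gv":87,"i":20,"k":21},[55,74],{"m":76,"mq":45,"nzi":42,"x":33}],"sas":{"bjy":[77,85,38,16],"bo":{"m":63,"mqx":20},"ed":{"mz":88,"zeq":13},"ood":[32,40,38]}}
After op 7 (add /sas/ood/3 26): {"lkd":[{"i":99,"o":52},{"a":46,"jpa":68,"mt":26},{"brm":35,"lzo":80,"tk":16,"y":86},{"iei":35,"kvi":56,"ob":42,"p":70}],"q":[11,[39,60,11],{"gv":87,"i":20,"k":21},[55,74],{"m":76,"mq":45,"nzi":42,"x":33}],"sas":{"bjy":[77,85,38,16],"bo":{"m":63,"mqx":20},"ed":{"mz":88,"zeq":13},"ood":[32,40,38,26]}}
After op 8 (add /lkd/3/iei 18): {"lkd":[{"i":99,"o":52},{"a":46,"jpa":68,"mt":26},{"brm":35,"lzo":80,"tk":16,"y":86},{"iei":18,"kvi":56,"ob":42,"p":70}],"q":[11,[39,60,11],{"gv":87,"i":20,"k":21},[55,74],{"m":76,"mq":45,"nzi":42,"x":33}],"sas":{"bjy":[77,85,38,16],"bo":{"m":63,"mqx":20},"ed":{"mz":88,"zeq":13},"ood":[32,40,38,26]}}
After op 9 (remove /q/3/0): {"lkd":[{"i":99,"o":52},{"a":46,"jpa":68,"mt":26},{"brm":35,"lzo":80,"tk":16,"y":86},{"iei":18,"kvi":56,"ob":42,"p":70}],"q":[11,[39,60,11],{"gv":87,"i":20,"k":21},[74],{"m":76,"mq":45,"nzi":42,"x":33}],"sas":{"bjy":[77,85,38,16],"bo":{"m":63,"mqx":20},"ed":{"mz":88,"zeq":13},"ood":[32,40,38,26]}}
After op 10 (replace /lkd/3/kvi 95): {"lkd":[{"i":99,"o":52},{"a":46,"jpa":68,"mt":26},{"brm":35,"lzo":80,"tk":16,"y":86},{"iei":18,"kvi":95,"ob":42,"p":70}],"q":[11,[39,60,11],{"gv":87,"i":20,"k":21},[74],{"m":76,"mq":45,"nzi":42,"x":33}],"sas":{"bjy":[77,85,38,16],"bo":{"m":63,"mqx":20},"ed":{"mz":88,"zeq":13},"ood":[32,40,38,26]}}
After op 11 (add /sas/bjy/1 36): {"lkd":[{"i":99,"o":52},{"a":46,"jpa":68,"mt":26},{"brm":35,"lzo":80,"tk":16,"y":86},{"iei":18,"kvi":95,"ob":42,"p":70}],"q":[11,[39,60,11],{"gv":87,"i":20,"k":21},[74],{"m":76,"mq":45,"nzi":42,"x":33}],"sas":{"bjy":[77,36,85,38,16],"bo":{"m":63,"mqx":20},"ed":{"mz":88,"zeq":13},"ood":[32,40,38,26]}}
After op 12 (add /q/1/3 98): {"lkd":[{"i":99,"o":52},{"a":46,"jpa":68,"mt":26},{"brm":35,"lzo":80,"tk":16,"y":86},{"iei":18,"kvi":95,"ob":42,"p":70}],"q":[11,[39,60,11,98],{"gv":87,"i":20,"k":21},[74],{"m":76,"mq":45,"nzi":42,"x":33}],"sas":{"bjy":[77,36,85,38,16],"bo":{"m":63,"mqx":20},"ed":{"mz":88,"zeq":13},"ood":[32,40,38,26]}}
After op 13 (add /q/1/3 34): {"lkd":[{"i":99,"o":52},{"a":46,"jpa":68,"mt":26},{"brm":35,"lzo":80,"tk":16,"y":86},{"iei":18,"kvi":95,"ob":42,"p":70}],"q":[11,[39,60,11,34,98],{"gv":87,"i":20,"k":21},[74],{"m":76,"mq":45,"nzi":42,"x":33}],"sas":{"bjy":[77,36,85,38,16],"bo":{"m":63,"mqx":20},"ed":{"mz":88,"zeq":13},"ood":[32,40,38,26]}}
After op 14 (remove /q/2/i): {"lkd":[{"i":99,"o":52},{"a":46,"jpa":68,"mt":26},{"brm":35,"lzo":80,"tk":16,"y":86},{"iei":18,"kvi":95,"ob":42,"p":70}],"q":[11,[39,60,11,34,98],{"gv":87,"k":21},[74],{"m":76,"mq":45,"nzi":42,"x":33}],"sas":{"bjy":[77,36,85,38,16],"bo":{"m":63,"mqx":20},"ed":{"mz":88,"zeq":13},"ood":[32,40,38,26]}}
After op 15 (remove /q/2/gv): {"lkd":[{"i":99,"o":52},{"a":46,"jpa":68,"mt":26},{"brm":35,"lzo":80,"tk":16,"y":86},{"iei":18,"kvi":95,"ob":42,"p":70}],"q":[11,[39,60,11,34,98],{"k":21},[74],{"m":76,"mq":45,"nzi":42,"x":33}],"sas":{"bjy":[77,36,85,38,16],"bo":{"m":63,"mqx":20},"ed":{"mz":88,"zeq":13},"ood":[32,40,38,26]}}
After op 16 (remove /lkd/0): {"lkd":[{"a":46,"jpa":68,"mt":26},{"brm":35,"lzo":80,"tk":16,"y":86},{"iei":18,"kvi":95,"ob":42,"p":70}],"q":[11,[39,60,11,34,98],{"k":21},[74],{"m":76,"mq":45,"nzi":42,"x":33}],"sas":{"bjy":[77,36,85,38,16],"bo":{"m":63,"mqx":20},"ed":{"mz":88,"zeq":13},"ood":[32,40,38,26]}}
After op 17 (remove /lkd/2/ob): {"lkd":[{"a":46,"jpa":68,"mt":26},{"brm":35,"lzo":80,"tk":16,"y":86},{"iei":18,"kvi":95,"p":70}],"q":[11,[39,60,11,34,98],{"k":21},[74],{"m":76,"mq":45,"nzi":42,"x":33}],"sas":{"bjy":[77,36,85,38,16],"bo":{"m":63,"mqx":20},"ed":{"mz":88,"zeq":13},"ood":[32,40,38,26]}}
After op 18 (add /lx 67): {"lkd":[{"a":46,"jpa":68,"mt":26},{"brm":35,"lzo":80,"tk":16,"y":86},{"iei":18,"kvi":95,"p":70}],"lx":67,"q":[11,[39,60,11,34,98],{"k":21},[74],{"m":76,"mq":45,"nzi":42,"x":33}],"sas":{"bjy":[77,36,85,38,16],"bo":{"m":63,"mqx":20},"ed":{"mz":88,"zeq":13},"ood":[32,40,38,26]}}
After op 19 (replace /q/1/2 32): {"lkd":[{"a":46,"jpa":68,"mt":26},{"brm":35,"lzo":80,"tk":16,"y":86},{"iei":18,"kvi":95,"p":70}],"lx":67,"q":[11,[39,60,32,34,98],{"k":21},[74],{"m":76,"mq":45,"nzi":42,"x":33}],"sas":{"bjy":[77,36,85,38,16],"bo":{"m":63,"mqx":20},"ed":{"mz":88,"zeq":13},"ood":[32,40,38,26]}}
Value at /sas/bo/m: 63

Answer: 63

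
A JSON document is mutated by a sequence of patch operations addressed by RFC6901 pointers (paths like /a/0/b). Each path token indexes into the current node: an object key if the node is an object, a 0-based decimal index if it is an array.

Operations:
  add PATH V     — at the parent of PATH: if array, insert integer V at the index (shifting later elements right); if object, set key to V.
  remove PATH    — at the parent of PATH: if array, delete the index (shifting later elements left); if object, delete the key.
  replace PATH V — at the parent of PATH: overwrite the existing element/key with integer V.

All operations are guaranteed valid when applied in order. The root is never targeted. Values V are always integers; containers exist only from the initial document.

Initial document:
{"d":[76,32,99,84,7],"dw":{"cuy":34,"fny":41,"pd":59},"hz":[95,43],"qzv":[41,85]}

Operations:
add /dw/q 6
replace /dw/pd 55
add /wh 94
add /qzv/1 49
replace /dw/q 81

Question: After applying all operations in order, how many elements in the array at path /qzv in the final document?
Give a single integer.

Answer: 3

Derivation:
After op 1 (add /dw/q 6): {"d":[76,32,99,84,7],"dw":{"cuy":34,"fny":41,"pd":59,"q":6},"hz":[95,43],"qzv":[41,85]}
After op 2 (replace /dw/pd 55): {"d":[76,32,99,84,7],"dw":{"cuy":34,"fny":41,"pd":55,"q":6},"hz":[95,43],"qzv":[41,85]}
After op 3 (add /wh 94): {"d":[76,32,99,84,7],"dw":{"cuy":34,"fny":41,"pd":55,"q":6},"hz":[95,43],"qzv":[41,85],"wh":94}
After op 4 (add /qzv/1 49): {"d":[76,32,99,84,7],"dw":{"cuy":34,"fny":41,"pd":55,"q":6},"hz":[95,43],"qzv":[41,49,85],"wh":94}
After op 5 (replace /dw/q 81): {"d":[76,32,99,84,7],"dw":{"cuy":34,"fny":41,"pd":55,"q":81},"hz":[95,43],"qzv":[41,49,85],"wh":94}
Size at path /qzv: 3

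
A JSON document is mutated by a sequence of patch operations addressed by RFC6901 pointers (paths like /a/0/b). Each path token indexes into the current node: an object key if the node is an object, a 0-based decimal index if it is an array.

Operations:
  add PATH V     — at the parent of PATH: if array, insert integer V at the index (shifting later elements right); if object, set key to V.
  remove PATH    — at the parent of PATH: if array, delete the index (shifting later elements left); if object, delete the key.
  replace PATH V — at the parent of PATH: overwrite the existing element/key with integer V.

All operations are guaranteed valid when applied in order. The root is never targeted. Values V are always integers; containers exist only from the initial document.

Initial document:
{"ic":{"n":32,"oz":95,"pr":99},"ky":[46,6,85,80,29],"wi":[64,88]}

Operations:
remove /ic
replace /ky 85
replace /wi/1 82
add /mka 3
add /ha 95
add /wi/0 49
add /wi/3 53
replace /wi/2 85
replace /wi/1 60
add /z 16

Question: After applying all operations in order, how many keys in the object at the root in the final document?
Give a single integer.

After op 1 (remove /ic): {"ky":[46,6,85,80,29],"wi":[64,88]}
After op 2 (replace /ky 85): {"ky":85,"wi":[64,88]}
After op 3 (replace /wi/1 82): {"ky":85,"wi":[64,82]}
After op 4 (add /mka 3): {"ky":85,"mka":3,"wi":[64,82]}
After op 5 (add /ha 95): {"ha":95,"ky":85,"mka":3,"wi":[64,82]}
After op 6 (add /wi/0 49): {"ha":95,"ky":85,"mka":3,"wi":[49,64,82]}
After op 7 (add /wi/3 53): {"ha":95,"ky":85,"mka":3,"wi":[49,64,82,53]}
After op 8 (replace /wi/2 85): {"ha":95,"ky":85,"mka":3,"wi":[49,64,85,53]}
After op 9 (replace /wi/1 60): {"ha":95,"ky":85,"mka":3,"wi":[49,60,85,53]}
After op 10 (add /z 16): {"ha":95,"ky":85,"mka":3,"wi":[49,60,85,53],"z":16}
Size at the root: 5

Answer: 5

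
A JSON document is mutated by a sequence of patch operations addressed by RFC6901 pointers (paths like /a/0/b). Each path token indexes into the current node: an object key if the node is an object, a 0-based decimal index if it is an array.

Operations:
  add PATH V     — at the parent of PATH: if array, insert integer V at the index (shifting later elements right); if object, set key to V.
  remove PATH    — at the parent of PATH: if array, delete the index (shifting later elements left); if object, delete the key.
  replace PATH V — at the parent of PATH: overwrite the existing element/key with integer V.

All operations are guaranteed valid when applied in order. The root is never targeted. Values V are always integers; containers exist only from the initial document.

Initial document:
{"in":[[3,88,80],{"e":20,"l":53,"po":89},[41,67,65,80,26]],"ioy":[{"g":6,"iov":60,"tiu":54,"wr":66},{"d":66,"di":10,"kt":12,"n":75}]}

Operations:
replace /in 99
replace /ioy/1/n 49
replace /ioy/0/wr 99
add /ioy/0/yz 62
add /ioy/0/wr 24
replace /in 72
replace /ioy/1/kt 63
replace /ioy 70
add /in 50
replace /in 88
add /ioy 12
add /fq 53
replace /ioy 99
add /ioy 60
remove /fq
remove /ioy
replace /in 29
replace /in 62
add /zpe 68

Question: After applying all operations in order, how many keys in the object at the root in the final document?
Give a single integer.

After op 1 (replace /in 99): {"in":99,"ioy":[{"g":6,"iov":60,"tiu":54,"wr":66},{"d":66,"di":10,"kt":12,"n":75}]}
After op 2 (replace /ioy/1/n 49): {"in":99,"ioy":[{"g":6,"iov":60,"tiu":54,"wr":66},{"d":66,"di":10,"kt":12,"n":49}]}
After op 3 (replace /ioy/0/wr 99): {"in":99,"ioy":[{"g":6,"iov":60,"tiu":54,"wr":99},{"d":66,"di":10,"kt":12,"n":49}]}
After op 4 (add /ioy/0/yz 62): {"in":99,"ioy":[{"g":6,"iov":60,"tiu":54,"wr":99,"yz":62},{"d":66,"di":10,"kt":12,"n":49}]}
After op 5 (add /ioy/0/wr 24): {"in":99,"ioy":[{"g":6,"iov":60,"tiu":54,"wr":24,"yz":62},{"d":66,"di":10,"kt":12,"n":49}]}
After op 6 (replace /in 72): {"in":72,"ioy":[{"g":6,"iov":60,"tiu":54,"wr":24,"yz":62},{"d":66,"di":10,"kt":12,"n":49}]}
After op 7 (replace /ioy/1/kt 63): {"in":72,"ioy":[{"g":6,"iov":60,"tiu":54,"wr":24,"yz":62},{"d":66,"di":10,"kt":63,"n":49}]}
After op 8 (replace /ioy 70): {"in":72,"ioy":70}
After op 9 (add /in 50): {"in":50,"ioy":70}
After op 10 (replace /in 88): {"in":88,"ioy":70}
After op 11 (add /ioy 12): {"in":88,"ioy":12}
After op 12 (add /fq 53): {"fq":53,"in":88,"ioy":12}
After op 13 (replace /ioy 99): {"fq":53,"in":88,"ioy":99}
After op 14 (add /ioy 60): {"fq":53,"in":88,"ioy":60}
After op 15 (remove /fq): {"in":88,"ioy":60}
After op 16 (remove /ioy): {"in":88}
After op 17 (replace /in 29): {"in":29}
After op 18 (replace /in 62): {"in":62}
After op 19 (add /zpe 68): {"in":62,"zpe":68}
Size at the root: 2

Answer: 2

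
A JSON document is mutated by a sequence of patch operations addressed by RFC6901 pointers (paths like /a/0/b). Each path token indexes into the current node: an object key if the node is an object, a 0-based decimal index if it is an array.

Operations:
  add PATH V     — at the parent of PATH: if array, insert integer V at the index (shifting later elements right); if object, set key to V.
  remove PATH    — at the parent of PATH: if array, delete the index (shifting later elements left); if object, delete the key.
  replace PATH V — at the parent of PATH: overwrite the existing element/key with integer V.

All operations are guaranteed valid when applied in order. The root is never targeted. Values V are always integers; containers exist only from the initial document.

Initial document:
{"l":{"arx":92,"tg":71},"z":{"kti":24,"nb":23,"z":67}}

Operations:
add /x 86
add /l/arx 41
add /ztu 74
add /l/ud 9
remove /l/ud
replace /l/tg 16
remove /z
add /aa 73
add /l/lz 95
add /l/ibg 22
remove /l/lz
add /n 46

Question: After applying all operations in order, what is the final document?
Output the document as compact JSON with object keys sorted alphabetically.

Answer: {"aa":73,"l":{"arx":41,"ibg":22,"tg":16},"n":46,"x":86,"ztu":74}

Derivation:
After op 1 (add /x 86): {"l":{"arx":92,"tg":71},"x":86,"z":{"kti":24,"nb":23,"z":67}}
After op 2 (add /l/arx 41): {"l":{"arx":41,"tg":71},"x":86,"z":{"kti":24,"nb":23,"z":67}}
After op 3 (add /ztu 74): {"l":{"arx":41,"tg":71},"x":86,"z":{"kti":24,"nb":23,"z":67},"ztu":74}
After op 4 (add /l/ud 9): {"l":{"arx":41,"tg":71,"ud":9},"x":86,"z":{"kti":24,"nb":23,"z":67},"ztu":74}
After op 5 (remove /l/ud): {"l":{"arx":41,"tg":71},"x":86,"z":{"kti":24,"nb":23,"z":67},"ztu":74}
After op 6 (replace /l/tg 16): {"l":{"arx":41,"tg":16},"x":86,"z":{"kti":24,"nb":23,"z":67},"ztu":74}
After op 7 (remove /z): {"l":{"arx":41,"tg":16},"x":86,"ztu":74}
After op 8 (add /aa 73): {"aa":73,"l":{"arx":41,"tg":16},"x":86,"ztu":74}
After op 9 (add /l/lz 95): {"aa":73,"l":{"arx":41,"lz":95,"tg":16},"x":86,"ztu":74}
After op 10 (add /l/ibg 22): {"aa":73,"l":{"arx":41,"ibg":22,"lz":95,"tg":16},"x":86,"ztu":74}
After op 11 (remove /l/lz): {"aa":73,"l":{"arx":41,"ibg":22,"tg":16},"x":86,"ztu":74}
After op 12 (add /n 46): {"aa":73,"l":{"arx":41,"ibg":22,"tg":16},"n":46,"x":86,"ztu":74}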